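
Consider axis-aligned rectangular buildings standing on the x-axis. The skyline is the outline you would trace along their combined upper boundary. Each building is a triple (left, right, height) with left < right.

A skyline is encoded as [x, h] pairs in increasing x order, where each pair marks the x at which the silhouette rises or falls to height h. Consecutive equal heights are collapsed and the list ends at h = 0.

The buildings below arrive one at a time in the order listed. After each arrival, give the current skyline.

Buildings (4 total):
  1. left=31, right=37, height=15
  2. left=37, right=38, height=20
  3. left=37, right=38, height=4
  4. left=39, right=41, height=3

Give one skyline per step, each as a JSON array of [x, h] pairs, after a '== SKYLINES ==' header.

== SKYLINES ==
[[31,15],[37,0]]
[[31,15],[37,20],[38,0]]
[[31,15],[37,20],[38,0]]
[[31,15],[37,20],[38,0],[39,3],[41,0]]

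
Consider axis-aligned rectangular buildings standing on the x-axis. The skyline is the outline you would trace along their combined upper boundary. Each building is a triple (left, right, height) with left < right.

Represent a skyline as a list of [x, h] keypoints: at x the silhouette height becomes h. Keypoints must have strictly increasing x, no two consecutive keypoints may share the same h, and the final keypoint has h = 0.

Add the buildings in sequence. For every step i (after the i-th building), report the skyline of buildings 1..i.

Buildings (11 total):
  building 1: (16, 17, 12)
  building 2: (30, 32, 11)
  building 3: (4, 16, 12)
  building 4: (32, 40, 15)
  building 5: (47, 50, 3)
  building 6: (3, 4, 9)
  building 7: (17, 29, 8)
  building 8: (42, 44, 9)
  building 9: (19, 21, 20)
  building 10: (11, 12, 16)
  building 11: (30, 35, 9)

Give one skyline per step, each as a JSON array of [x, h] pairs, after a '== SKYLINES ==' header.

== SKYLINES ==
[[16,12],[17,0]]
[[16,12],[17,0],[30,11],[32,0]]
[[4,12],[17,0],[30,11],[32,0]]
[[4,12],[17,0],[30,11],[32,15],[40,0]]
[[4,12],[17,0],[30,11],[32,15],[40,0],[47,3],[50,0]]
[[3,9],[4,12],[17,0],[30,11],[32,15],[40,0],[47,3],[50,0]]
[[3,9],[4,12],[17,8],[29,0],[30,11],[32,15],[40,0],[47,3],[50,0]]
[[3,9],[4,12],[17,8],[29,0],[30,11],[32,15],[40,0],[42,9],[44,0],[47,3],[50,0]]
[[3,9],[4,12],[17,8],[19,20],[21,8],[29,0],[30,11],[32,15],[40,0],[42,9],[44,0],[47,3],[50,0]]
[[3,9],[4,12],[11,16],[12,12],[17,8],[19,20],[21,8],[29,0],[30,11],[32,15],[40,0],[42,9],[44,0],[47,3],[50,0]]
[[3,9],[4,12],[11,16],[12,12],[17,8],[19,20],[21,8],[29,0],[30,11],[32,15],[40,0],[42,9],[44,0],[47,3],[50,0]]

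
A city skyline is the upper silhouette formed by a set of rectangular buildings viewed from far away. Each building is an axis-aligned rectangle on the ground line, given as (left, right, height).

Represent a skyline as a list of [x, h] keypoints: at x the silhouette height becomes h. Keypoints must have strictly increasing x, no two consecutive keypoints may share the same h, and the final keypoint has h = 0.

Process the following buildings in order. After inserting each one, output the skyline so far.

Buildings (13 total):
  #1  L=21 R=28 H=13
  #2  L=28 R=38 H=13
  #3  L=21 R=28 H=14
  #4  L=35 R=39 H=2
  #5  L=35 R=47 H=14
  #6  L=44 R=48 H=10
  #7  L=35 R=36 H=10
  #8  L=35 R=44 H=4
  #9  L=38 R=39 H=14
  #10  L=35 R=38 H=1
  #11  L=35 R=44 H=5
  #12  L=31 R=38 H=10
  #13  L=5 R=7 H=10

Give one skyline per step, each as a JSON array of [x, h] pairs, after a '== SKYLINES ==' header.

== SKYLINES ==
[[21,13],[28,0]]
[[21,13],[38,0]]
[[21,14],[28,13],[38,0]]
[[21,14],[28,13],[38,2],[39,0]]
[[21,14],[28,13],[35,14],[47,0]]
[[21,14],[28,13],[35,14],[47,10],[48,0]]
[[21,14],[28,13],[35,14],[47,10],[48,0]]
[[21,14],[28,13],[35,14],[47,10],[48,0]]
[[21,14],[28,13],[35,14],[47,10],[48,0]]
[[21,14],[28,13],[35,14],[47,10],[48,0]]
[[21,14],[28,13],[35,14],[47,10],[48,0]]
[[21,14],[28,13],[35,14],[47,10],[48,0]]
[[5,10],[7,0],[21,14],[28,13],[35,14],[47,10],[48,0]]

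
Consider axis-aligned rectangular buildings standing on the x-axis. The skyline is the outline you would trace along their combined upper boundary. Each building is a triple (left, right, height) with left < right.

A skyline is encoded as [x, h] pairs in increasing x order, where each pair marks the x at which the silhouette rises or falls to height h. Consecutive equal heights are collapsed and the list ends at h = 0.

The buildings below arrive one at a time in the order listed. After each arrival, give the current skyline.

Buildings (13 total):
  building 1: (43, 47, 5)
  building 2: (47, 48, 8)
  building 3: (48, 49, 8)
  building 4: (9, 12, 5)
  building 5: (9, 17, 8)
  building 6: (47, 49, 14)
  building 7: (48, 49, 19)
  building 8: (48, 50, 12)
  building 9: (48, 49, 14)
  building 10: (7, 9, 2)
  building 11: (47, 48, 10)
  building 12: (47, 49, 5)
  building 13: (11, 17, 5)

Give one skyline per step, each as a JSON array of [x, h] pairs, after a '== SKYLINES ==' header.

== SKYLINES ==
[[43,5],[47,0]]
[[43,5],[47,8],[48,0]]
[[43,5],[47,8],[49,0]]
[[9,5],[12,0],[43,5],[47,8],[49,0]]
[[9,8],[17,0],[43,5],[47,8],[49,0]]
[[9,8],[17,0],[43,5],[47,14],[49,0]]
[[9,8],[17,0],[43,5],[47,14],[48,19],[49,0]]
[[9,8],[17,0],[43,5],[47,14],[48,19],[49,12],[50,0]]
[[9,8],[17,0],[43,5],[47,14],[48,19],[49,12],[50,0]]
[[7,2],[9,8],[17,0],[43,5],[47,14],[48,19],[49,12],[50,0]]
[[7,2],[9,8],[17,0],[43,5],[47,14],[48,19],[49,12],[50,0]]
[[7,2],[9,8],[17,0],[43,5],[47,14],[48,19],[49,12],[50,0]]
[[7,2],[9,8],[17,0],[43,5],[47,14],[48,19],[49,12],[50,0]]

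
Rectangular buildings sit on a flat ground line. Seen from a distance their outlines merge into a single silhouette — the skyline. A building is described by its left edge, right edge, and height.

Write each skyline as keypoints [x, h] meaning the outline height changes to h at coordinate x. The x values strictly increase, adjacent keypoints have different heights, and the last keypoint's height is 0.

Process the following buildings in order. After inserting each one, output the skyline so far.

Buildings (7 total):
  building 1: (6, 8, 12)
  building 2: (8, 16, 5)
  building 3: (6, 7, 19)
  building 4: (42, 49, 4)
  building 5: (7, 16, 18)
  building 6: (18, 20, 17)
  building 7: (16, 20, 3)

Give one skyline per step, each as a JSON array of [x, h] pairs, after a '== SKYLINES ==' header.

== SKYLINES ==
[[6,12],[8,0]]
[[6,12],[8,5],[16,0]]
[[6,19],[7,12],[8,5],[16,0]]
[[6,19],[7,12],[8,5],[16,0],[42,4],[49,0]]
[[6,19],[7,18],[16,0],[42,4],[49,0]]
[[6,19],[7,18],[16,0],[18,17],[20,0],[42,4],[49,0]]
[[6,19],[7,18],[16,3],[18,17],[20,0],[42,4],[49,0]]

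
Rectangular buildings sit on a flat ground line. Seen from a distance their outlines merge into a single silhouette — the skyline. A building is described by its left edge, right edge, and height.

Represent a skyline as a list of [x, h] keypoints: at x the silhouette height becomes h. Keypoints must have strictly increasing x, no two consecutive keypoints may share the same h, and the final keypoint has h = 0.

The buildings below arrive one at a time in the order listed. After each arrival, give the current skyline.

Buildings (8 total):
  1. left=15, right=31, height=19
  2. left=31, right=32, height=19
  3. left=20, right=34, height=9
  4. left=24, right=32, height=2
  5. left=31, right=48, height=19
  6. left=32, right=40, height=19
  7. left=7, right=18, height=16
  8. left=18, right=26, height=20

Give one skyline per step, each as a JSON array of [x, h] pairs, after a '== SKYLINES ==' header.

== SKYLINES ==
[[15,19],[31,0]]
[[15,19],[32,0]]
[[15,19],[32,9],[34,0]]
[[15,19],[32,9],[34,0]]
[[15,19],[48,0]]
[[15,19],[48,0]]
[[7,16],[15,19],[48,0]]
[[7,16],[15,19],[18,20],[26,19],[48,0]]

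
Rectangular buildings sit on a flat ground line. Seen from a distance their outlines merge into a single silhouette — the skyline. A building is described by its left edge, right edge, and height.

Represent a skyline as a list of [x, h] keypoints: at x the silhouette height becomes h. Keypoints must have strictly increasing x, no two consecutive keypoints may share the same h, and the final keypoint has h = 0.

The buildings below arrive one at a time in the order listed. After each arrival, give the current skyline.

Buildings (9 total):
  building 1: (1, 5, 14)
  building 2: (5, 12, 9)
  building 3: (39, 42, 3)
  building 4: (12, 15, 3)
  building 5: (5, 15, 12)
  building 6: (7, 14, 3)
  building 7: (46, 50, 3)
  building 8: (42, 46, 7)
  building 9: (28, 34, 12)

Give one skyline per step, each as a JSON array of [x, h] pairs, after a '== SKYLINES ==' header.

== SKYLINES ==
[[1,14],[5,0]]
[[1,14],[5,9],[12,0]]
[[1,14],[5,9],[12,0],[39,3],[42,0]]
[[1,14],[5,9],[12,3],[15,0],[39,3],[42,0]]
[[1,14],[5,12],[15,0],[39,3],[42,0]]
[[1,14],[5,12],[15,0],[39,3],[42,0]]
[[1,14],[5,12],[15,0],[39,3],[42,0],[46,3],[50,0]]
[[1,14],[5,12],[15,0],[39,3],[42,7],[46,3],[50,0]]
[[1,14],[5,12],[15,0],[28,12],[34,0],[39,3],[42,7],[46,3],[50,0]]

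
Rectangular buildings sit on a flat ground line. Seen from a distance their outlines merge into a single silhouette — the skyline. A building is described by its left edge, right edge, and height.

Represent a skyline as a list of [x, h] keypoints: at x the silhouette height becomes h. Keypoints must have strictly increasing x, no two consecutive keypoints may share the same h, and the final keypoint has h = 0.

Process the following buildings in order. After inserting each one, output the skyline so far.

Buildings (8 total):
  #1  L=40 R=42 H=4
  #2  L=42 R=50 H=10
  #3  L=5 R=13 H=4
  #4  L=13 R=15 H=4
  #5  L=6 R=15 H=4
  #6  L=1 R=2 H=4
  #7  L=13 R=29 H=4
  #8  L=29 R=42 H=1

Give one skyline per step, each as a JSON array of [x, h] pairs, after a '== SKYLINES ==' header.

== SKYLINES ==
[[40,4],[42,0]]
[[40,4],[42,10],[50,0]]
[[5,4],[13,0],[40,4],[42,10],[50,0]]
[[5,4],[15,0],[40,4],[42,10],[50,0]]
[[5,4],[15,0],[40,4],[42,10],[50,0]]
[[1,4],[2,0],[5,4],[15,0],[40,4],[42,10],[50,0]]
[[1,4],[2,0],[5,4],[29,0],[40,4],[42,10],[50,0]]
[[1,4],[2,0],[5,4],[29,1],[40,4],[42,10],[50,0]]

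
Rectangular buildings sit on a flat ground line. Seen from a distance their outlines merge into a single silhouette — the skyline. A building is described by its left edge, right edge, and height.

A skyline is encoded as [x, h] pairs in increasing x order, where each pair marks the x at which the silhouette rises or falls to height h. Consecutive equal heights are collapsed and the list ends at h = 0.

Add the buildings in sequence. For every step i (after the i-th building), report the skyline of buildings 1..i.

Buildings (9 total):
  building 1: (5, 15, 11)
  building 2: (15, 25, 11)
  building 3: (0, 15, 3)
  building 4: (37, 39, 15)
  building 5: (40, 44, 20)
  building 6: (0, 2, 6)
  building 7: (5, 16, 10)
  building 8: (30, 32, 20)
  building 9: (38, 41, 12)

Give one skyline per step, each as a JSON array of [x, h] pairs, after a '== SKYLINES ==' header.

== SKYLINES ==
[[5,11],[15,0]]
[[5,11],[25,0]]
[[0,3],[5,11],[25,0]]
[[0,3],[5,11],[25,0],[37,15],[39,0]]
[[0,3],[5,11],[25,0],[37,15],[39,0],[40,20],[44,0]]
[[0,6],[2,3],[5,11],[25,0],[37,15],[39,0],[40,20],[44,0]]
[[0,6],[2,3],[5,11],[25,0],[37,15],[39,0],[40,20],[44,0]]
[[0,6],[2,3],[5,11],[25,0],[30,20],[32,0],[37,15],[39,0],[40,20],[44,0]]
[[0,6],[2,3],[5,11],[25,0],[30,20],[32,0],[37,15],[39,12],[40,20],[44,0]]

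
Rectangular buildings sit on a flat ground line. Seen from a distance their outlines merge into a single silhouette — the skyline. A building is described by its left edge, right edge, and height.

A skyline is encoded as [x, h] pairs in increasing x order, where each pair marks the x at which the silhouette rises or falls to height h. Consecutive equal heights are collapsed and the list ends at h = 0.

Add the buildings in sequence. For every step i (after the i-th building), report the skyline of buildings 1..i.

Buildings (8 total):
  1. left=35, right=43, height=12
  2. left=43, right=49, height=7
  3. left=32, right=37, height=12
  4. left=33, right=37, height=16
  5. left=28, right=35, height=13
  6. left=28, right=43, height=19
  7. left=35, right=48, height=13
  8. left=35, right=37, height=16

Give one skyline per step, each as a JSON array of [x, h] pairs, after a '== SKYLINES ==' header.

== SKYLINES ==
[[35,12],[43,0]]
[[35,12],[43,7],[49,0]]
[[32,12],[43,7],[49,0]]
[[32,12],[33,16],[37,12],[43,7],[49,0]]
[[28,13],[33,16],[37,12],[43,7],[49,0]]
[[28,19],[43,7],[49,0]]
[[28,19],[43,13],[48,7],[49,0]]
[[28,19],[43,13],[48,7],[49,0]]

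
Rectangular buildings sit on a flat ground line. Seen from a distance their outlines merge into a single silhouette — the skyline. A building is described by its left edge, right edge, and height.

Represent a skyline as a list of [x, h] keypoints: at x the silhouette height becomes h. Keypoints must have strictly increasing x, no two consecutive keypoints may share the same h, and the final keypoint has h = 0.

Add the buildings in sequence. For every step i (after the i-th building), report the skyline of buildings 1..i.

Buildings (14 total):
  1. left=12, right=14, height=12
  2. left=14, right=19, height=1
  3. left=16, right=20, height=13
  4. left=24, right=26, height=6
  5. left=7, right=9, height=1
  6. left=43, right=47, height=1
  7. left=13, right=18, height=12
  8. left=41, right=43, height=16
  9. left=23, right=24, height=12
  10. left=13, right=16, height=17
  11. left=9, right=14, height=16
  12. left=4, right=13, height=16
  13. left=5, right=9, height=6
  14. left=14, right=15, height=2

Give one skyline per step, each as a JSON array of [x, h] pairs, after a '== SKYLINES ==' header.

== SKYLINES ==
[[12,12],[14,0]]
[[12,12],[14,1],[19,0]]
[[12,12],[14,1],[16,13],[20,0]]
[[12,12],[14,1],[16,13],[20,0],[24,6],[26,0]]
[[7,1],[9,0],[12,12],[14,1],[16,13],[20,0],[24,6],[26,0]]
[[7,1],[9,0],[12,12],[14,1],[16,13],[20,0],[24,6],[26,0],[43,1],[47,0]]
[[7,1],[9,0],[12,12],[16,13],[20,0],[24,6],[26,0],[43,1],[47,0]]
[[7,1],[9,0],[12,12],[16,13],[20,0],[24,6],[26,0],[41,16],[43,1],[47,0]]
[[7,1],[9,0],[12,12],[16,13],[20,0],[23,12],[24,6],[26,0],[41,16],[43,1],[47,0]]
[[7,1],[9,0],[12,12],[13,17],[16,13],[20,0],[23,12],[24,6],[26,0],[41,16],[43,1],[47,0]]
[[7,1],[9,16],[13,17],[16,13],[20,0],[23,12],[24,6],[26,0],[41,16],[43,1],[47,0]]
[[4,16],[13,17],[16,13],[20,0],[23,12],[24,6],[26,0],[41,16],[43,1],[47,0]]
[[4,16],[13,17],[16,13],[20,0],[23,12],[24,6],[26,0],[41,16],[43,1],[47,0]]
[[4,16],[13,17],[16,13],[20,0],[23,12],[24,6],[26,0],[41,16],[43,1],[47,0]]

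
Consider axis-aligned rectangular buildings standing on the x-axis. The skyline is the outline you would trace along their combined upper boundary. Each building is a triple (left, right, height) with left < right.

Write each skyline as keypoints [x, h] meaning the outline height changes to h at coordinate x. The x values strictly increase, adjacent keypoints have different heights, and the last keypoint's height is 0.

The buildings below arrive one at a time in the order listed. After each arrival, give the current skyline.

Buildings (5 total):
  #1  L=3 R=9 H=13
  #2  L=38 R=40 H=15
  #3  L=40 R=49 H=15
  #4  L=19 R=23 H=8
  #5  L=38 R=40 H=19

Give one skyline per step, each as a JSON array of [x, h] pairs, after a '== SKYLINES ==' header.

== SKYLINES ==
[[3,13],[9,0]]
[[3,13],[9,0],[38,15],[40,0]]
[[3,13],[9,0],[38,15],[49,0]]
[[3,13],[9,0],[19,8],[23,0],[38,15],[49,0]]
[[3,13],[9,0],[19,8],[23,0],[38,19],[40,15],[49,0]]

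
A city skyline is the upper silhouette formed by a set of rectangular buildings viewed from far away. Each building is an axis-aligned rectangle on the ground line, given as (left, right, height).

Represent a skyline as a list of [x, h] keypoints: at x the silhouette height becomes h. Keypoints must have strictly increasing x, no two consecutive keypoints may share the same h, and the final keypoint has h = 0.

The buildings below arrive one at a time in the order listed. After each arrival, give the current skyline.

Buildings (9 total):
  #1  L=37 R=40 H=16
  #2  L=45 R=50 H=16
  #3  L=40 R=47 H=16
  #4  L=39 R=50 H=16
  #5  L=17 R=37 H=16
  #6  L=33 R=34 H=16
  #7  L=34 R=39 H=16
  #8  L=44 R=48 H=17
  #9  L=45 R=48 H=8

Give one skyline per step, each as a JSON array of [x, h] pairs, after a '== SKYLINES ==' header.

== SKYLINES ==
[[37,16],[40,0]]
[[37,16],[40,0],[45,16],[50,0]]
[[37,16],[50,0]]
[[37,16],[50,0]]
[[17,16],[50,0]]
[[17,16],[50,0]]
[[17,16],[50,0]]
[[17,16],[44,17],[48,16],[50,0]]
[[17,16],[44,17],[48,16],[50,0]]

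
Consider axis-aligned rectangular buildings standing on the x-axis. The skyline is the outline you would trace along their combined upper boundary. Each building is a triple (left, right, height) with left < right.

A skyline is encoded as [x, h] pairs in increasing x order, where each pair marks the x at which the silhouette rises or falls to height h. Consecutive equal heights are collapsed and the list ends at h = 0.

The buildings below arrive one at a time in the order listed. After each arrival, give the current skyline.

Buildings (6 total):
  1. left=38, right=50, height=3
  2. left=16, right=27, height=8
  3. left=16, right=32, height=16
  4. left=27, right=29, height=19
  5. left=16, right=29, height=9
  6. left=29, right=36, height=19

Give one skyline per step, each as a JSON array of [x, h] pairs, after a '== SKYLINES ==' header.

== SKYLINES ==
[[38,3],[50,0]]
[[16,8],[27,0],[38,3],[50,0]]
[[16,16],[32,0],[38,3],[50,0]]
[[16,16],[27,19],[29,16],[32,0],[38,3],[50,0]]
[[16,16],[27,19],[29,16],[32,0],[38,3],[50,0]]
[[16,16],[27,19],[36,0],[38,3],[50,0]]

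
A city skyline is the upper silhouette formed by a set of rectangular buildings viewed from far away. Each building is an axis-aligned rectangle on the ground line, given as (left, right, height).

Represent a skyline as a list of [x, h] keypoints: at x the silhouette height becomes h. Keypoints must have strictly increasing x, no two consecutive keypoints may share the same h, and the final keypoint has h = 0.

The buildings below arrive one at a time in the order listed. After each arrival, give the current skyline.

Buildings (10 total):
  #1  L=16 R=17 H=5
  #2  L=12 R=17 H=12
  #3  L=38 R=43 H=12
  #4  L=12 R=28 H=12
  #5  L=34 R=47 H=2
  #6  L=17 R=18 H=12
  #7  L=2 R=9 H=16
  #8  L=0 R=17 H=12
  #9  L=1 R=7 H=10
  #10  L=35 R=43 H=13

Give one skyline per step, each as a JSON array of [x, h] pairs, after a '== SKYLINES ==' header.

== SKYLINES ==
[[16,5],[17,0]]
[[12,12],[17,0]]
[[12,12],[17,0],[38,12],[43,0]]
[[12,12],[28,0],[38,12],[43,0]]
[[12,12],[28,0],[34,2],[38,12],[43,2],[47,0]]
[[12,12],[28,0],[34,2],[38,12],[43,2],[47,0]]
[[2,16],[9,0],[12,12],[28,0],[34,2],[38,12],[43,2],[47,0]]
[[0,12],[2,16],[9,12],[28,0],[34,2],[38,12],[43,2],[47,0]]
[[0,12],[2,16],[9,12],[28,0],[34,2],[38,12],[43,2],[47,0]]
[[0,12],[2,16],[9,12],[28,0],[34,2],[35,13],[43,2],[47,0]]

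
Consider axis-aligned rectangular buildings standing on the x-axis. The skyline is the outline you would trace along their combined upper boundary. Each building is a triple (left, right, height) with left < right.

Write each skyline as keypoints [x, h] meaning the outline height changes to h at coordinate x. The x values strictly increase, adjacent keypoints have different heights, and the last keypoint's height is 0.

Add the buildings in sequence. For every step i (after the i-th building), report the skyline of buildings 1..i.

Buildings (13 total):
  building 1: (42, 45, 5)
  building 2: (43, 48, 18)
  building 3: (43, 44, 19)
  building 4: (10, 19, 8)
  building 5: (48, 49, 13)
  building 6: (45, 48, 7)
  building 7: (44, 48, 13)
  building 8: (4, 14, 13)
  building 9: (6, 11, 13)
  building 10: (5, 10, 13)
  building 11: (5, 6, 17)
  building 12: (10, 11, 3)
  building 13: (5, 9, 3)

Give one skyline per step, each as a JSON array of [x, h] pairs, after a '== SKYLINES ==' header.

== SKYLINES ==
[[42,5],[45,0]]
[[42,5],[43,18],[48,0]]
[[42,5],[43,19],[44,18],[48,0]]
[[10,8],[19,0],[42,5],[43,19],[44,18],[48,0]]
[[10,8],[19,0],[42,5],[43,19],[44,18],[48,13],[49,0]]
[[10,8],[19,0],[42,5],[43,19],[44,18],[48,13],[49,0]]
[[10,8],[19,0],[42,5],[43,19],[44,18],[48,13],[49,0]]
[[4,13],[14,8],[19,0],[42,5],[43,19],[44,18],[48,13],[49,0]]
[[4,13],[14,8],[19,0],[42,5],[43,19],[44,18],[48,13],[49,0]]
[[4,13],[14,8],[19,0],[42,5],[43,19],[44,18],[48,13],[49,0]]
[[4,13],[5,17],[6,13],[14,8],[19,0],[42,5],[43,19],[44,18],[48,13],[49,0]]
[[4,13],[5,17],[6,13],[14,8],[19,0],[42,5],[43,19],[44,18],[48,13],[49,0]]
[[4,13],[5,17],[6,13],[14,8],[19,0],[42,5],[43,19],[44,18],[48,13],[49,0]]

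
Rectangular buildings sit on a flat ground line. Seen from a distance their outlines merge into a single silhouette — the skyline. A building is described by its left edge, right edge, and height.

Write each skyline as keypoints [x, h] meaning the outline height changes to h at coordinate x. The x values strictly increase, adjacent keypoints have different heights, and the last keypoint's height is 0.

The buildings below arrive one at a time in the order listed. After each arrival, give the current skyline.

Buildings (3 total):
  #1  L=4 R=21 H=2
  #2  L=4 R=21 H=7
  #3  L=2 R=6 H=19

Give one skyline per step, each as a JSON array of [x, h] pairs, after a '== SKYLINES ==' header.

== SKYLINES ==
[[4,2],[21,0]]
[[4,7],[21,0]]
[[2,19],[6,7],[21,0]]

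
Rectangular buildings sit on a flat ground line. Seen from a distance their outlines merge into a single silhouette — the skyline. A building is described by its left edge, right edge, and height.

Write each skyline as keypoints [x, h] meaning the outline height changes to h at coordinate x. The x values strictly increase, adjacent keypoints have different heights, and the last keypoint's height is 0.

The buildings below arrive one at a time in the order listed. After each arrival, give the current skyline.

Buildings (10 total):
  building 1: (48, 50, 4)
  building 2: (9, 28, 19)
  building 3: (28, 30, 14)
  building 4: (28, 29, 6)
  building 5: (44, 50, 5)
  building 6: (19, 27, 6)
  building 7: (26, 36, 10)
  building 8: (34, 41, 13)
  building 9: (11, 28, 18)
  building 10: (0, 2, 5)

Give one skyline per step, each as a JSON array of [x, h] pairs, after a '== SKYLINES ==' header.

== SKYLINES ==
[[48,4],[50,0]]
[[9,19],[28,0],[48,4],[50,0]]
[[9,19],[28,14],[30,0],[48,4],[50,0]]
[[9,19],[28,14],[30,0],[48,4],[50,0]]
[[9,19],[28,14],[30,0],[44,5],[50,0]]
[[9,19],[28,14],[30,0],[44,5],[50,0]]
[[9,19],[28,14],[30,10],[36,0],[44,5],[50,0]]
[[9,19],[28,14],[30,10],[34,13],[41,0],[44,5],[50,0]]
[[9,19],[28,14],[30,10],[34,13],[41,0],[44,5],[50,0]]
[[0,5],[2,0],[9,19],[28,14],[30,10],[34,13],[41,0],[44,5],[50,0]]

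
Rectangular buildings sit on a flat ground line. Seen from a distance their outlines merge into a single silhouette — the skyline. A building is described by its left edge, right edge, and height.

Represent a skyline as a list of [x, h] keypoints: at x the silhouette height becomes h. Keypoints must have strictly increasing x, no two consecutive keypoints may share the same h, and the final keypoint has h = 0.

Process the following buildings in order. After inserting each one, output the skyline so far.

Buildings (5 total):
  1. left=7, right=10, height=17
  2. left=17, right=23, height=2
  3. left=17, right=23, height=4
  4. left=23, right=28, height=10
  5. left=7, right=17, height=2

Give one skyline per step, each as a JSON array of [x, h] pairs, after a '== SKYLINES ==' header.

== SKYLINES ==
[[7,17],[10,0]]
[[7,17],[10,0],[17,2],[23,0]]
[[7,17],[10,0],[17,4],[23,0]]
[[7,17],[10,0],[17,4],[23,10],[28,0]]
[[7,17],[10,2],[17,4],[23,10],[28,0]]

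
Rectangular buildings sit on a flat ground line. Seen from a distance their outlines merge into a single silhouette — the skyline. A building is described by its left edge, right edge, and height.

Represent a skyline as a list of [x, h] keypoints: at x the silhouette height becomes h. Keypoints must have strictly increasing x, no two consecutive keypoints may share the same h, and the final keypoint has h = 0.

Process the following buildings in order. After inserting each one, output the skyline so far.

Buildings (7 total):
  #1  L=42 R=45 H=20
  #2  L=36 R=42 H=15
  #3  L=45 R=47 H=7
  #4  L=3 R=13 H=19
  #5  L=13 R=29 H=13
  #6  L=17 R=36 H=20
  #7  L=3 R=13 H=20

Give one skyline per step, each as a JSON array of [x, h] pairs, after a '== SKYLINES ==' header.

== SKYLINES ==
[[42,20],[45,0]]
[[36,15],[42,20],[45,0]]
[[36,15],[42,20],[45,7],[47,0]]
[[3,19],[13,0],[36,15],[42,20],[45,7],[47,0]]
[[3,19],[13,13],[29,0],[36,15],[42,20],[45,7],[47,0]]
[[3,19],[13,13],[17,20],[36,15],[42,20],[45,7],[47,0]]
[[3,20],[13,13],[17,20],[36,15],[42,20],[45,7],[47,0]]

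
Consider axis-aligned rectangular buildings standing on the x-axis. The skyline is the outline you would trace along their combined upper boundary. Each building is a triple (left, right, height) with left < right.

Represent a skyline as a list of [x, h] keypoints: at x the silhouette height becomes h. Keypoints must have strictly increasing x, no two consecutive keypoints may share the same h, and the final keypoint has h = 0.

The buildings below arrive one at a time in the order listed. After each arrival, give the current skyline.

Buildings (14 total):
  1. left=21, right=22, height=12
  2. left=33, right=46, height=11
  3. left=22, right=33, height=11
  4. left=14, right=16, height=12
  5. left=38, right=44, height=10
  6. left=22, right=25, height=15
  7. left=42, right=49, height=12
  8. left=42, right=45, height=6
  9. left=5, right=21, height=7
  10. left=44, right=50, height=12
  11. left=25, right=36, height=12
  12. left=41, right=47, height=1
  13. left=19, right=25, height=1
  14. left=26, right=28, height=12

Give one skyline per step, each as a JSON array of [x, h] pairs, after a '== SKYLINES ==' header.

== SKYLINES ==
[[21,12],[22,0]]
[[21,12],[22,0],[33,11],[46,0]]
[[21,12],[22,11],[46,0]]
[[14,12],[16,0],[21,12],[22,11],[46,0]]
[[14,12],[16,0],[21,12],[22,11],[46,0]]
[[14,12],[16,0],[21,12],[22,15],[25,11],[46,0]]
[[14,12],[16,0],[21,12],[22,15],[25,11],[42,12],[49,0]]
[[14,12],[16,0],[21,12],[22,15],[25,11],[42,12],[49,0]]
[[5,7],[14,12],[16,7],[21,12],[22,15],[25,11],[42,12],[49,0]]
[[5,7],[14,12],[16,7],[21,12],[22,15],[25,11],[42,12],[50,0]]
[[5,7],[14,12],[16,7],[21,12],[22,15],[25,12],[36,11],[42,12],[50,0]]
[[5,7],[14,12],[16,7],[21,12],[22,15],[25,12],[36,11],[42,12],[50,0]]
[[5,7],[14,12],[16,7],[21,12],[22,15],[25,12],[36,11],[42,12],[50,0]]
[[5,7],[14,12],[16,7],[21,12],[22,15],[25,12],[36,11],[42,12],[50,0]]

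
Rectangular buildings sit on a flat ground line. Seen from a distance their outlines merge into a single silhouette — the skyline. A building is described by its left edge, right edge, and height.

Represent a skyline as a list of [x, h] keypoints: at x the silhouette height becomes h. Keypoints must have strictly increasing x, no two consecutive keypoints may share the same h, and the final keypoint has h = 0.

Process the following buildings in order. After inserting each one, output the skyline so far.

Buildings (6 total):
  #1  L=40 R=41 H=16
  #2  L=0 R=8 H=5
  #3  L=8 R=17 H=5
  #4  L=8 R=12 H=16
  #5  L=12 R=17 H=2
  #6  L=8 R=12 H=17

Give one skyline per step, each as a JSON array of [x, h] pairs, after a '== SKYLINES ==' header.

== SKYLINES ==
[[40,16],[41,0]]
[[0,5],[8,0],[40,16],[41,0]]
[[0,5],[17,0],[40,16],[41,0]]
[[0,5],[8,16],[12,5],[17,0],[40,16],[41,0]]
[[0,5],[8,16],[12,5],[17,0],[40,16],[41,0]]
[[0,5],[8,17],[12,5],[17,0],[40,16],[41,0]]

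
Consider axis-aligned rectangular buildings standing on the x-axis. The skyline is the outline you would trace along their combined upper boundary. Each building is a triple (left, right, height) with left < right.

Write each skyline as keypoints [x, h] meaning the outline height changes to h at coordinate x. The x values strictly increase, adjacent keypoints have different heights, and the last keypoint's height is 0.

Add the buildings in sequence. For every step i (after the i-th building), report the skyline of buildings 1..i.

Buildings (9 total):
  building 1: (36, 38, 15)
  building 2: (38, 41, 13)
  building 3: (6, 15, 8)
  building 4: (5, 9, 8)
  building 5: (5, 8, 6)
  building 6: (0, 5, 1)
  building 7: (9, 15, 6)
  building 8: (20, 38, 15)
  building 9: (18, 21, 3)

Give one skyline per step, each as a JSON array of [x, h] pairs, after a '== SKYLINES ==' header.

== SKYLINES ==
[[36,15],[38,0]]
[[36,15],[38,13],[41,0]]
[[6,8],[15,0],[36,15],[38,13],[41,0]]
[[5,8],[15,0],[36,15],[38,13],[41,0]]
[[5,8],[15,0],[36,15],[38,13],[41,0]]
[[0,1],[5,8],[15,0],[36,15],[38,13],[41,0]]
[[0,1],[5,8],[15,0],[36,15],[38,13],[41,0]]
[[0,1],[5,8],[15,0],[20,15],[38,13],[41,0]]
[[0,1],[5,8],[15,0],[18,3],[20,15],[38,13],[41,0]]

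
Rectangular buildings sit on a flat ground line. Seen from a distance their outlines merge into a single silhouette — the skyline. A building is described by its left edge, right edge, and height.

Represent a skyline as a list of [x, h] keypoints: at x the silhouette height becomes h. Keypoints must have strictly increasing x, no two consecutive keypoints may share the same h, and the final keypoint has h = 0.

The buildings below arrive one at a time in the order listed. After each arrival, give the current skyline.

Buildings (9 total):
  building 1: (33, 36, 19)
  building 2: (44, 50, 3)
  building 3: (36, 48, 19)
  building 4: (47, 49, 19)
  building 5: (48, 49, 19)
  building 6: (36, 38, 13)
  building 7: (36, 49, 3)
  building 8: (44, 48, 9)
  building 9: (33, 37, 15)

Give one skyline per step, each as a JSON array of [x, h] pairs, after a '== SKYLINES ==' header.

== SKYLINES ==
[[33,19],[36,0]]
[[33,19],[36,0],[44,3],[50,0]]
[[33,19],[48,3],[50,0]]
[[33,19],[49,3],[50,0]]
[[33,19],[49,3],[50,0]]
[[33,19],[49,3],[50,0]]
[[33,19],[49,3],[50,0]]
[[33,19],[49,3],[50,0]]
[[33,19],[49,3],[50,0]]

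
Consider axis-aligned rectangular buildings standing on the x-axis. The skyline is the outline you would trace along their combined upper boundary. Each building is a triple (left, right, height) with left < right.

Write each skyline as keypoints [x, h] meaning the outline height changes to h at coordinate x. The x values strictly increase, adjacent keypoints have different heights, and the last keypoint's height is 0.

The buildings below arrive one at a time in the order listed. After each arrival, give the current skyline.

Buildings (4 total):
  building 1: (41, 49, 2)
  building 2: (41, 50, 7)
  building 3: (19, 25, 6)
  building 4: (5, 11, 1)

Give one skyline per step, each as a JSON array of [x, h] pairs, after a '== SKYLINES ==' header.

== SKYLINES ==
[[41,2],[49,0]]
[[41,7],[50,0]]
[[19,6],[25,0],[41,7],[50,0]]
[[5,1],[11,0],[19,6],[25,0],[41,7],[50,0]]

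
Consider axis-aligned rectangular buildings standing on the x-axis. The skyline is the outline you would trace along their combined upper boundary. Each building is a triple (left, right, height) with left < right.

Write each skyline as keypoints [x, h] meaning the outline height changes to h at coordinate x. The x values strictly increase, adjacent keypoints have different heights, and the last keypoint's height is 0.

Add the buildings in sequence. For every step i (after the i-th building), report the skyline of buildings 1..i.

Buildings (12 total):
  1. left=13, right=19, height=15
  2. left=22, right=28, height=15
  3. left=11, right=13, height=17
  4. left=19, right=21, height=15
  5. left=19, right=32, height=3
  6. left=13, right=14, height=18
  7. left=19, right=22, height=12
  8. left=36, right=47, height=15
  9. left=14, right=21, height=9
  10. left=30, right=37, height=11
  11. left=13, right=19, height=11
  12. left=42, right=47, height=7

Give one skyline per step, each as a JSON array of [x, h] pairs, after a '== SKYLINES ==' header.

== SKYLINES ==
[[13,15],[19,0]]
[[13,15],[19,0],[22,15],[28,0]]
[[11,17],[13,15],[19,0],[22,15],[28,0]]
[[11,17],[13,15],[21,0],[22,15],[28,0]]
[[11,17],[13,15],[21,3],[22,15],[28,3],[32,0]]
[[11,17],[13,18],[14,15],[21,3],[22,15],[28,3],[32,0]]
[[11,17],[13,18],[14,15],[21,12],[22,15],[28,3],[32,0]]
[[11,17],[13,18],[14,15],[21,12],[22,15],[28,3],[32,0],[36,15],[47,0]]
[[11,17],[13,18],[14,15],[21,12],[22,15],[28,3],[32,0],[36,15],[47,0]]
[[11,17],[13,18],[14,15],[21,12],[22,15],[28,3],[30,11],[36,15],[47,0]]
[[11,17],[13,18],[14,15],[21,12],[22,15],[28,3],[30,11],[36,15],[47,0]]
[[11,17],[13,18],[14,15],[21,12],[22,15],[28,3],[30,11],[36,15],[47,0]]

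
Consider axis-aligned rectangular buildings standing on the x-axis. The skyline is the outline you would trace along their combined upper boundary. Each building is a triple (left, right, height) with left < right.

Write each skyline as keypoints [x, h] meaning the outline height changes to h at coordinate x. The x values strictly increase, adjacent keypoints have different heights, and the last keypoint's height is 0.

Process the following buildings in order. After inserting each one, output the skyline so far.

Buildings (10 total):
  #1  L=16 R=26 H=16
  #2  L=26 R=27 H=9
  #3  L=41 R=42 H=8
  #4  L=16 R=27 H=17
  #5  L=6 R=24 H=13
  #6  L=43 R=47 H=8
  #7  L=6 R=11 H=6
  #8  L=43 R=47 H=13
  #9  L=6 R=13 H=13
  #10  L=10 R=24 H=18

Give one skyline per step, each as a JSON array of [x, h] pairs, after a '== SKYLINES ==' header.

== SKYLINES ==
[[16,16],[26,0]]
[[16,16],[26,9],[27,0]]
[[16,16],[26,9],[27,0],[41,8],[42,0]]
[[16,17],[27,0],[41,8],[42,0]]
[[6,13],[16,17],[27,0],[41,8],[42,0]]
[[6,13],[16,17],[27,0],[41,8],[42,0],[43,8],[47,0]]
[[6,13],[16,17],[27,0],[41,8],[42,0],[43,8],[47,0]]
[[6,13],[16,17],[27,0],[41,8],[42,0],[43,13],[47,0]]
[[6,13],[16,17],[27,0],[41,8],[42,0],[43,13],[47,0]]
[[6,13],[10,18],[24,17],[27,0],[41,8],[42,0],[43,13],[47,0]]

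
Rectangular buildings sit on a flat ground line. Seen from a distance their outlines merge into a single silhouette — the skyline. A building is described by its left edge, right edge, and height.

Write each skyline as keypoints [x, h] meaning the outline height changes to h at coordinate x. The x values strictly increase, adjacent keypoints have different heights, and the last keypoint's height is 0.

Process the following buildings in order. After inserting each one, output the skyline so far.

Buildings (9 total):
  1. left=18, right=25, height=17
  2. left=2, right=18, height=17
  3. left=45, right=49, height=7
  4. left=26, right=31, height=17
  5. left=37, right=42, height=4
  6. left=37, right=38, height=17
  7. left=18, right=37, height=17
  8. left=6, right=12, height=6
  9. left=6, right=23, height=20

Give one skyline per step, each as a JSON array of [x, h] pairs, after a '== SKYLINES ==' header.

== SKYLINES ==
[[18,17],[25,0]]
[[2,17],[25,0]]
[[2,17],[25,0],[45,7],[49,0]]
[[2,17],[25,0],[26,17],[31,0],[45,7],[49,0]]
[[2,17],[25,0],[26,17],[31,0],[37,4],[42,0],[45,7],[49,0]]
[[2,17],[25,0],[26,17],[31,0],[37,17],[38,4],[42,0],[45,7],[49,0]]
[[2,17],[38,4],[42,0],[45,7],[49,0]]
[[2,17],[38,4],[42,0],[45,7],[49,0]]
[[2,17],[6,20],[23,17],[38,4],[42,0],[45,7],[49,0]]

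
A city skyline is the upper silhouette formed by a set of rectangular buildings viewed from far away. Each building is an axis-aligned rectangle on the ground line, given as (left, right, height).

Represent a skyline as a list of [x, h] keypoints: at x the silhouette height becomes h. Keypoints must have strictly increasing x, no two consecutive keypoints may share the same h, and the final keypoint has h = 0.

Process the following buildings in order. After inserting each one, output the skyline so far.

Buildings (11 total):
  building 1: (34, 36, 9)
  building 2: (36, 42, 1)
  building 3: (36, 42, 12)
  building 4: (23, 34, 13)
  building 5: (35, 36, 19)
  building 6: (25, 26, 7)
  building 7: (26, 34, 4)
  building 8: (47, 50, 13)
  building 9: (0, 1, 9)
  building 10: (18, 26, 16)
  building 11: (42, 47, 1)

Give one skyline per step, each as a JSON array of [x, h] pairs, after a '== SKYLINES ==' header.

== SKYLINES ==
[[34,9],[36,0]]
[[34,9],[36,1],[42,0]]
[[34,9],[36,12],[42,0]]
[[23,13],[34,9],[36,12],[42,0]]
[[23,13],[34,9],[35,19],[36,12],[42,0]]
[[23,13],[34,9],[35,19],[36,12],[42,0]]
[[23,13],[34,9],[35,19],[36,12],[42,0]]
[[23,13],[34,9],[35,19],[36,12],[42,0],[47,13],[50,0]]
[[0,9],[1,0],[23,13],[34,9],[35,19],[36,12],[42,0],[47,13],[50,0]]
[[0,9],[1,0],[18,16],[26,13],[34,9],[35,19],[36,12],[42,0],[47,13],[50,0]]
[[0,9],[1,0],[18,16],[26,13],[34,9],[35,19],[36,12],[42,1],[47,13],[50,0]]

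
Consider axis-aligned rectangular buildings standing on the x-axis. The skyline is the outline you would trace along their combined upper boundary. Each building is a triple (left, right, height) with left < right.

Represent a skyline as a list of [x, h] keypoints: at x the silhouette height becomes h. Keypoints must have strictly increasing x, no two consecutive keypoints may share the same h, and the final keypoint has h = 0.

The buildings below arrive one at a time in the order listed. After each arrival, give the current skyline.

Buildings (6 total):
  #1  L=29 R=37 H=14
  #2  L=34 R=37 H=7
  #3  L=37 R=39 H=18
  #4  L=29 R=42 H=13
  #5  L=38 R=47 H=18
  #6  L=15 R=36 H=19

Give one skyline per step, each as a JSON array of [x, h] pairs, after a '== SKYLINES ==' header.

== SKYLINES ==
[[29,14],[37,0]]
[[29,14],[37,0]]
[[29,14],[37,18],[39,0]]
[[29,14],[37,18],[39,13],[42,0]]
[[29,14],[37,18],[47,0]]
[[15,19],[36,14],[37,18],[47,0]]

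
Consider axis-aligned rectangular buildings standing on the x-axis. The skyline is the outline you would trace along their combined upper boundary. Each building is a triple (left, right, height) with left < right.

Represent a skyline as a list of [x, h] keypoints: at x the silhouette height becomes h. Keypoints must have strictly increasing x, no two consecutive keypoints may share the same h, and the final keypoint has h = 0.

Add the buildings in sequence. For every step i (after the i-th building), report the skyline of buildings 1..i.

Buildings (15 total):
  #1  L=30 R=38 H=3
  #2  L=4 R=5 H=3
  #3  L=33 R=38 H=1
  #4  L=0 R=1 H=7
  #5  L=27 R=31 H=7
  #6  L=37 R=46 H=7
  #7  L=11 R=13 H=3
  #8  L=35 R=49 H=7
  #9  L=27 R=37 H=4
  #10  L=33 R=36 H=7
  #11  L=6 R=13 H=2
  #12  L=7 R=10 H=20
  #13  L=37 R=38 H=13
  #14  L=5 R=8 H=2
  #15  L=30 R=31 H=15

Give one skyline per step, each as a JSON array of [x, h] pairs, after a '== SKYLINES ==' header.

== SKYLINES ==
[[30,3],[38,0]]
[[4,3],[5,0],[30,3],[38,0]]
[[4,3],[5,0],[30,3],[38,0]]
[[0,7],[1,0],[4,3],[5,0],[30,3],[38,0]]
[[0,7],[1,0],[4,3],[5,0],[27,7],[31,3],[38,0]]
[[0,7],[1,0],[4,3],[5,0],[27,7],[31,3],[37,7],[46,0]]
[[0,7],[1,0],[4,3],[5,0],[11,3],[13,0],[27,7],[31,3],[37,7],[46,0]]
[[0,7],[1,0],[4,3],[5,0],[11,3],[13,0],[27,7],[31,3],[35,7],[49,0]]
[[0,7],[1,0],[4,3],[5,0],[11,3],[13,0],[27,7],[31,4],[35,7],[49,0]]
[[0,7],[1,0],[4,3],[5,0],[11,3],[13,0],[27,7],[31,4],[33,7],[49,0]]
[[0,7],[1,0],[4,3],[5,0],[6,2],[11,3],[13,0],[27,7],[31,4],[33,7],[49,0]]
[[0,7],[1,0],[4,3],[5,0],[6,2],[7,20],[10,2],[11,3],[13,0],[27,7],[31,4],[33,7],[49,0]]
[[0,7],[1,0],[4,3],[5,0],[6,2],[7,20],[10,2],[11,3],[13,0],[27,7],[31,4],[33,7],[37,13],[38,7],[49,0]]
[[0,7],[1,0],[4,3],[5,2],[7,20],[10,2],[11,3],[13,0],[27,7],[31,4],[33,7],[37,13],[38,7],[49,0]]
[[0,7],[1,0],[4,3],[5,2],[7,20],[10,2],[11,3],[13,0],[27,7],[30,15],[31,4],[33,7],[37,13],[38,7],[49,0]]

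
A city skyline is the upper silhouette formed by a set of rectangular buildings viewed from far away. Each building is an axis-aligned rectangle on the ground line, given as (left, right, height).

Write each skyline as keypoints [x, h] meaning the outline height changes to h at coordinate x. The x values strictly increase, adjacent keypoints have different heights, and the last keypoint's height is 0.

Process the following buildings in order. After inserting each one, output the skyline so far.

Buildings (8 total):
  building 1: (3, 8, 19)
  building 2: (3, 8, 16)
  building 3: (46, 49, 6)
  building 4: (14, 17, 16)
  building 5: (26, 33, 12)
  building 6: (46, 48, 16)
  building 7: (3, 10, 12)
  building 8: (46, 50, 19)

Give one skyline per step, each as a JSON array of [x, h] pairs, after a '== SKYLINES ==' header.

== SKYLINES ==
[[3,19],[8,0]]
[[3,19],[8,0]]
[[3,19],[8,0],[46,6],[49,0]]
[[3,19],[8,0],[14,16],[17,0],[46,6],[49,0]]
[[3,19],[8,0],[14,16],[17,0],[26,12],[33,0],[46,6],[49,0]]
[[3,19],[8,0],[14,16],[17,0],[26,12],[33,0],[46,16],[48,6],[49,0]]
[[3,19],[8,12],[10,0],[14,16],[17,0],[26,12],[33,0],[46,16],[48,6],[49,0]]
[[3,19],[8,12],[10,0],[14,16],[17,0],[26,12],[33,0],[46,19],[50,0]]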